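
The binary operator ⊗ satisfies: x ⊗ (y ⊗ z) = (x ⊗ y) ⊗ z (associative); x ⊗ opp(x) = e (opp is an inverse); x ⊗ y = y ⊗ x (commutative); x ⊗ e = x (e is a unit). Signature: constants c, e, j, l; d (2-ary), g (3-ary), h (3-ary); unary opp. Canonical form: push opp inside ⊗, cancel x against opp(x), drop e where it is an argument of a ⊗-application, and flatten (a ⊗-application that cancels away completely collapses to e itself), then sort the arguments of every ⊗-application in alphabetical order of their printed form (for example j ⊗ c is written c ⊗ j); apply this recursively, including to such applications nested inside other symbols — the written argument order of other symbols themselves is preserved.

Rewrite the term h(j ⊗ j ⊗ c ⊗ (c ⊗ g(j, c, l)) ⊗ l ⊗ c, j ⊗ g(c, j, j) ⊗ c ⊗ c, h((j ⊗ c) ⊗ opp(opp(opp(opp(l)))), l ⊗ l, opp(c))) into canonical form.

Answer: h(c ⊗ c ⊗ c ⊗ g(j, c, l) ⊗ j ⊗ j ⊗ l, c ⊗ c ⊗ g(c, j, j) ⊗ j, h(c ⊗ j ⊗ l, l ⊗ l, opp(c)))

Derivation:
Work inside:  j ⊗ j ⊗ c ⊗ (c ⊗ g(j, c, l)) ⊗ l ⊗ c
Combine occurrences:  j ⊗ j ⊗ c ⊗ c ⊗ c ⊗ g(j, c, l) ⊗ l
Order the arguments:  c ⊗ c ⊗ c ⊗ g(j, c, l) ⊗ j ⊗ j ⊗ l
Rebuild:  h(c ⊗ c ⊗ c ⊗ g(j, c, l) ⊗ j ⊗ j ⊗ l, c ⊗ c ⊗ g(c, j, j) ⊗ j, h(c ⊗ j ⊗ l, l ⊗ l, opp(c)))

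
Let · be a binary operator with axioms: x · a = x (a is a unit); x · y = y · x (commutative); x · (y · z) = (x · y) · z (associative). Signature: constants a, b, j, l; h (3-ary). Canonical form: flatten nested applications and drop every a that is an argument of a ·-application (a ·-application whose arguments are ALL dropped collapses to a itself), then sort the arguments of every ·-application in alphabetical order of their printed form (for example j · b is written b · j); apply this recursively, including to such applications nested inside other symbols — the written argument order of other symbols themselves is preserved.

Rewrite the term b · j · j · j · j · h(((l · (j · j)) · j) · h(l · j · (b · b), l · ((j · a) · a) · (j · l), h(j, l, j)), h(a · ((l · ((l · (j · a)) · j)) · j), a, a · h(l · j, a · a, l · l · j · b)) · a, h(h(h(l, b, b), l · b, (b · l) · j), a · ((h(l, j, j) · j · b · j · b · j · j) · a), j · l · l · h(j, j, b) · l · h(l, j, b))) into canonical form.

Canonicalize subterm:  h(((l · (j · j)) · j) · h(l · j · (b · b), l · ((j · a) · a) · (j · l), h(j, l, j)), h(a · ((l · ((l · (j · a)) · j)) · j), a, a · h(l · j, a · a, l · l · j · b)) · a, h(h(h(l, b, b), l · b, (b · l) · j), a · ((h(l, j, j) · j · b · j · b · j · j) · a), j · l · l · h(j, j, b) · l · h(l, j, b)))  →  h(h(b · b · j · l, j · j · l · l, h(j, l, j)) · j · j · j · l, h(j · j · j · l · l, a, h(j · l, a, b · j · l · l)), h(h(h(l, b, b), b · l, b · j · l), b · b · h(l, j, j) · j · j · j · j, h(j, j, b) · h(l, j, b) · j · l · l · l))
Sort arguments:  b · h(h(b · b · j · l, j · j · l · l, h(j, l, j)) · j · j · j · l, h(j · j · j · l · l, a, h(j · l, a, b · j · l · l)), h(h(h(l, b, b), b · l, b · j · l), b · b · h(l, j, j) · j · j · j · j, h(j, j, b) · h(l, j, b) · j · l · l · l)) · j · j · j · j

Answer: b · h(h(b · b · j · l, j · j · l · l, h(j, l, j)) · j · j · j · l, h(j · j · j · l · l, a, h(j · l, a, b · j · l · l)), h(h(h(l, b, b), b · l, b · j · l), b · b · h(l, j, j) · j · j · j · j, h(j, j, b) · h(l, j, b) · j · l · l · l)) · j · j · j · j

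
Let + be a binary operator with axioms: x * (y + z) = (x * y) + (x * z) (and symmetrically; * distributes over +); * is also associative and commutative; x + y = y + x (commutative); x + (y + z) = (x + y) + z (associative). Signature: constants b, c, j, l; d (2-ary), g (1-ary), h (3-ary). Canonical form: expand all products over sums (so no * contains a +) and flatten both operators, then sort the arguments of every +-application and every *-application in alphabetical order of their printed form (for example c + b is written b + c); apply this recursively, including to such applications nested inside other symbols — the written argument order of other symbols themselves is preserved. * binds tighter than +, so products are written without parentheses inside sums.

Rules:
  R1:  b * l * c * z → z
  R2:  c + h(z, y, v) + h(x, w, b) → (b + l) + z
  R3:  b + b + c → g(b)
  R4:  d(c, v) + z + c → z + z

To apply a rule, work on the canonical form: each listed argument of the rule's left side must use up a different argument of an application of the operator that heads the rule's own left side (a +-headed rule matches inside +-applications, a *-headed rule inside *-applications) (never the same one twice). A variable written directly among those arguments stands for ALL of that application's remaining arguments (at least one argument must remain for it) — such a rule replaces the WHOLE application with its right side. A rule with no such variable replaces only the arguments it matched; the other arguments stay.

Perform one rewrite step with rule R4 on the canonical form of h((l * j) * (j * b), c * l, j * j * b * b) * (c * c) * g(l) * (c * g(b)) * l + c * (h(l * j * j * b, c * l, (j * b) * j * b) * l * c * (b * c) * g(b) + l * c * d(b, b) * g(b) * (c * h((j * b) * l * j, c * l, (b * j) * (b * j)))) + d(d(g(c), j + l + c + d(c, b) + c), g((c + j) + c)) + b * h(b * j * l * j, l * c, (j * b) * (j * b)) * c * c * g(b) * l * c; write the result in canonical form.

Canonical form:  b * c * c * c * g(b) * h(b * j * j * l, c * l, b * b * j * j) * l + b * c * c * c * g(b) * h(b * j * j * l, c * l, b * b * j * j) * l + c * c * c * d(b, b) * g(b) * h(b * j * j * l, c * l, b * b * j * j) * l + c * c * c * g(b) * g(l) * h(b * j * j * l, c * l, b * b * j * j) * l + d(d(g(c), c + c + d(c, b) + j + l), g(c + c + j))
Match R4:  consume c, d(c, b);  v := b, z := c + j + l
The variable takes the whole remainder — replace the entire application.
Giving:  b * c * c * c * g(b) * h(b * j * j * l, c * l, b * b * j * j) * l + b * c * c * c * g(b) * h(b * j * j * l, c * l, b * b * j * j) * l + c * c * c * d(b, b) * g(b) * h(b * j * j * l, c * l, b * b * j * j) * l + c * c * c * g(b) * g(l) * h(b * j * j * l, c * l, b * b * j * j) * l + d(d(g(c), c + c + j + j + l + l), g(c + c + j))

Answer: b * c * c * c * g(b) * h(b * j * j * l, c * l, b * b * j * j) * l + b * c * c * c * g(b) * h(b * j * j * l, c * l, b * b * j * j) * l + c * c * c * d(b, b) * g(b) * h(b * j * j * l, c * l, b * b * j * j) * l + c * c * c * g(b) * g(l) * h(b * j * j * l, c * l, b * b * j * j) * l + d(d(g(c), c + c + j + j + l + l), g(c + c + j))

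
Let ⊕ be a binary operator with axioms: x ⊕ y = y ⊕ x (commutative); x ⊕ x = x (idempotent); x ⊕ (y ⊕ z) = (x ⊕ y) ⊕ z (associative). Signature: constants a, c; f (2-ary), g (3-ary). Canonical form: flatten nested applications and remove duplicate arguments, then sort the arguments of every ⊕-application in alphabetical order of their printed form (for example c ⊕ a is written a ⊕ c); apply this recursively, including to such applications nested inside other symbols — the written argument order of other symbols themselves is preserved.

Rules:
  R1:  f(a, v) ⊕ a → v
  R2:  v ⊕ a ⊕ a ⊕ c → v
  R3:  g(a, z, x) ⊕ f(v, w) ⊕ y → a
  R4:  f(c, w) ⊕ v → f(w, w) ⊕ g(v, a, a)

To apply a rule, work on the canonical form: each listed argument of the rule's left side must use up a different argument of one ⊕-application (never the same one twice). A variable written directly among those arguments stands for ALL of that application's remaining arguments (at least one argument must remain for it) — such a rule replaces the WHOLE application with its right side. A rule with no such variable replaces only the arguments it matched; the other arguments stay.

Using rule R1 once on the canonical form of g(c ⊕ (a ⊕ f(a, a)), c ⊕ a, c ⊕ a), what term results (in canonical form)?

Canonical form:  g(a ⊕ c ⊕ f(a, a), a ⊕ c, a ⊕ c)
Match R1:  consume a, f(a, a);  v := a
Result:  g(a ⊕ c, a ⊕ c, a ⊕ c)

Answer: g(a ⊕ c, a ⊕ c, a ⊕ c)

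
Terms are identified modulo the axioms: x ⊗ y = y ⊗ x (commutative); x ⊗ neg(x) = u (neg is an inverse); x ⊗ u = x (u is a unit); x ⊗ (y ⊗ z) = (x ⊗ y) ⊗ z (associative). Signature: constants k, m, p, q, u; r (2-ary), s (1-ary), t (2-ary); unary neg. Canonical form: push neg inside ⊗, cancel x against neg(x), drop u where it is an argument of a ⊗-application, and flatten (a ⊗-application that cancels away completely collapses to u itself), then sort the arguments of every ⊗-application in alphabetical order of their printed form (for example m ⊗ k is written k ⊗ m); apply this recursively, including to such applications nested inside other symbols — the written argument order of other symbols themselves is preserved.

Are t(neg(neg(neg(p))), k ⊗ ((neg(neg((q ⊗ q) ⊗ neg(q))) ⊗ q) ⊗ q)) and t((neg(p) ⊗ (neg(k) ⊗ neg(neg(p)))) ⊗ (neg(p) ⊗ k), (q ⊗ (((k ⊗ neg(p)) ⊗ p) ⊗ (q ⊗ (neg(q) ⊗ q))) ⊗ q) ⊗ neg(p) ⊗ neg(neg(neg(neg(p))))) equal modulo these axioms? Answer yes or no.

Answer: yes — both canonical forms are t(neg(p), k ⊗ q ⊗ q ⊗ q)

Derivation:
Left:  t(neg(neg(neg(p))), k ⊗ ((neg(neg((q ⊗ q) ⊗ neg(q))) ⊗ q) ⊗ q))
  Work inside:  k ⊗ ((neg(neg((q ⊗ q) ⊗ neg(q))) ⊗ q) ⊗ q)
  Push neg inside:  distribute neg over ⊗ and collapse double neg
  Collect terms:  k ⊗ q ⊗ q ⊗ q
  Rebuild:  t(neg(p), k ⊗ q ⊗ q ⊗ q)
Right:  t((neg(p) ⊗ (neg(k) ⊗ neg(neg(p)))) ⊗ (neg(p) ⊗ k), (q ⊗ (((k ⊗ neg(p)) ⊗ p) ⊗ (q ⊗ (neg(q) ⊗ q))) ⊗ q) ⊗ neg(p) ⊗ neg(neg(neg(neg(p)))))
  Focus inside:  (q ⊗ (((k ⊗ neg(p)) ⊗ p) ⊗ (q ⊗ (neg(q) ⊗ q))) ⊗ q) ⊗ neg(p) ⊗ neg(neg(neg(neg(p))))
  Push neg inside:  distribute neg over ⊗ and collapse double neg
  Inverses cancel:  p cancels
  Collect:  q ⊗ q ⊗ q ⊗ k
  Sort arguments:  k ⊗ q ⊗ q ⊗ q
  Reassemble:  t(neg(p), k ⊗ q ⊗ q ⊗ q)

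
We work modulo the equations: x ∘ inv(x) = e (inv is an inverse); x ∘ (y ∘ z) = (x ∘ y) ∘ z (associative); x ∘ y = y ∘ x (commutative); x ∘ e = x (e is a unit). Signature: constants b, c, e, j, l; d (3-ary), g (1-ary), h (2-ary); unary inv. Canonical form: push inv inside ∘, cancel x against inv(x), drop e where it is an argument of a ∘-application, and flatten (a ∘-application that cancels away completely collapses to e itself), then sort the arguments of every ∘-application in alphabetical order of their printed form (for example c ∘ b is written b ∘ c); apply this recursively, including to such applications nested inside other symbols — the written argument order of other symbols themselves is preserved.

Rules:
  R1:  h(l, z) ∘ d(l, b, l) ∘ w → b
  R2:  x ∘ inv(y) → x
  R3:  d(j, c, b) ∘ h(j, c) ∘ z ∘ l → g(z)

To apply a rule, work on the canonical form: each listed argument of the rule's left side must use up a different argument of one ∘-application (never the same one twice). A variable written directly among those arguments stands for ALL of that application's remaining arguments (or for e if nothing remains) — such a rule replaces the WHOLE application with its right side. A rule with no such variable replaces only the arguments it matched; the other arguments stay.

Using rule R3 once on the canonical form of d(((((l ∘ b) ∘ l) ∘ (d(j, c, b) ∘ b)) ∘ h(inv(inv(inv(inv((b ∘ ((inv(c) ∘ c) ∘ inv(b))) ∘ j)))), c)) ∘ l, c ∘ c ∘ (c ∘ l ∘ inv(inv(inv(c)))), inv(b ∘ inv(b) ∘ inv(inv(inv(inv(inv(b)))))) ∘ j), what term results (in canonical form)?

Canonical form:  d(b ∘ b ∘ d(j, c, b) ∘ h(j, c) ∘ l ∘ l ∘ l, c ∘ c ∘ l, b ∘ j)
Match R3:  consume d(j, c, b), h(j, c), l;  z := b ∘ b ∘ l ∘ l
The extension variable absorbs all remaining arguments, so the whole application is rewritten.
Result:  d(g(b ∘ b ∘ l ∘ l), c ∘ c ∘ l, b ∘ j)

Answer: d(g(b ∘ b ∘ l ∘ l), c ∘ c ∘ l, b ∘ j)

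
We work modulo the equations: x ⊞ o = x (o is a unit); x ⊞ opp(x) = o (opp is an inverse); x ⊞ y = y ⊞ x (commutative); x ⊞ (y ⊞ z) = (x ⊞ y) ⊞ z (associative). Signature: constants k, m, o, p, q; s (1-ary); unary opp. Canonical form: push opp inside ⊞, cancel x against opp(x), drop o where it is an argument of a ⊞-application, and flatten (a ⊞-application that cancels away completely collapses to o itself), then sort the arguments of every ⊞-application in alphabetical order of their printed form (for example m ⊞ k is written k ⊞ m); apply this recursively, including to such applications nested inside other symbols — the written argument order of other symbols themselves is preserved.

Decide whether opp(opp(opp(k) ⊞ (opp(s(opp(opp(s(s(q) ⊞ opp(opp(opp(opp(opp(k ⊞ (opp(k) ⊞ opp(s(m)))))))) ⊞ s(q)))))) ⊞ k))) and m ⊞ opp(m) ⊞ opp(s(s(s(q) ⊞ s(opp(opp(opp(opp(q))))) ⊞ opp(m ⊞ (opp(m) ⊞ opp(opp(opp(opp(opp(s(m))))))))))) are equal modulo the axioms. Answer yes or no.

Left:  opp(opp(opp(k) ⊞ (opp(s(opp(opp(s(s(q) ⊞ opp(opp(opp(opp(opp(k ⊞ (opp(k) ⊞ opp(s(m)))))))) ⊞ s(q)))))) ⊞ k)))
  Push opp inside:  distribute opp over ⊞ and collapse double opp
  Cancel inverse pairs:  k cancels
  Collect terms:  opp(s(s(s(m) ⊞ s(q) ⊞ s(q))))
Right:  m ⊞ opp(m) ⊞ opp(s(s(s(q) ⊞ s(opp(opp(opp(opp(q))))) ⊞ opp(m ⊞ (opp(m) ⊞ opp(opp(opp(opp(opp(s(m)))))))))))
  Push opp inside:  distribute opp over ⊞ and collapse double opp
  Inverses cancel:  m cancels
  Combine occurrences:  opp(s(s(s(m) ⊞ s(q) ⊞ s(q))))

Answer: yes — both canonical forms are opp(s(s(s(m) ⊞ s(q) ⊞ s(q))))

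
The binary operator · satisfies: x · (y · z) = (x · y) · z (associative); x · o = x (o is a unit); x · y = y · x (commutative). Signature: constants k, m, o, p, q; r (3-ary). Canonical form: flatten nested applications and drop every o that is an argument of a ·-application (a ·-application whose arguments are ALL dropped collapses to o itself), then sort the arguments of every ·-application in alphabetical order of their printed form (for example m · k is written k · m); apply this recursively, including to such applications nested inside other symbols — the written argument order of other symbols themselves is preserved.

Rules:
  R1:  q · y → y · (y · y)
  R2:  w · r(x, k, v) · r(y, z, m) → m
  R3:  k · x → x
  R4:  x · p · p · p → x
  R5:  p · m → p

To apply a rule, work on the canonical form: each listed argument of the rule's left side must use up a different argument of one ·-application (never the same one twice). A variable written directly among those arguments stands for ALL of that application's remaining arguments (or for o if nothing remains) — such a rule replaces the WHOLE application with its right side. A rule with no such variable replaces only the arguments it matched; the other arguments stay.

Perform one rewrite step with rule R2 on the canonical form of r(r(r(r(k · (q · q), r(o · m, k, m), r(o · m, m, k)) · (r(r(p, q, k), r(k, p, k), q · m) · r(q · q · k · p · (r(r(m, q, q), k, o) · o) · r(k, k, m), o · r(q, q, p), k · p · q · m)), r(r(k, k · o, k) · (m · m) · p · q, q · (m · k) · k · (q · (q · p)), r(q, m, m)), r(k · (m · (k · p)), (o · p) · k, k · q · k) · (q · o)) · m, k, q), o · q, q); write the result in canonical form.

Answer: r(r(m · r(r(k · q · q, r(m, k, m), r(m, m, k)) · r(m, r(q, q, p), k · m · p · q) · r(r(p, q, k), r(k, p, k), m · q), r(m · m · p · q · r(k, k, k), k · k · m · p · q · q · q, r(q, m, m)), q · r(k · k · m · p, k · p, k · k · q)), k, q), q, q)

Derivation:
Canonical form:  r(r(m · r(r(k · p · q · q · r(k, k, m) · r(r(m, q, q), k, o), r(q, q, p), k · m · p · q) · r(k · q · q, r(m, k, m), r(m, m, k)) · r(r(p, q, k), r(k, p, k), m · q), r(m · m · p · q · r(k, k, k), k · k · m · p · q · q · q, r(q, m, m)), q · r(k · k · m · p, k · p, k · k · q)), k, q), q, q)
Apply R2:  consuming r(k, k, m), r(r(m, q, q), k, o);  v := o, w := k · p · q · q, x := r(m, q, q), y := k, z := k
The variable takes the whole remainder — replace the entire application.
Result:  r(r(m · r(r(k · q · q, r(m, k, m), r(m, m, k)) · r(m, r(q, q, p), k · m · p · q) · r(r(p, q, k), r(k, p, k), m · q), r(m · m · p · q · r(k, k, k), k · k · m · p · q · q · q, r(q, m, m)), q · r(k · k · m · p, k · p, k · k · q)), k, q), q, q)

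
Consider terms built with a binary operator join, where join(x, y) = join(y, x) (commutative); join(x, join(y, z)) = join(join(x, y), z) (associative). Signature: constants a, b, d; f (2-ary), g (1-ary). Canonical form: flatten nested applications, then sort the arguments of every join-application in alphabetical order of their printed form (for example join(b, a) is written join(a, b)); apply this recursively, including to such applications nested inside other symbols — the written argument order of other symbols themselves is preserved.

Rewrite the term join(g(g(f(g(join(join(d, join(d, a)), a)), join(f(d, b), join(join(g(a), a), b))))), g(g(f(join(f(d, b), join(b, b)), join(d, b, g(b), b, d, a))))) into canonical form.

Canonicalize subterm:  g(g(f(g(join(join(d, join(d, a)), a)), join(f(d, b), join(join(g(a), a), b)))))  →  g(g(f(g(join(a, a, d, d)), join(a, b, f(d, b), g(a)))))
Simplify inside:  g(g(f(join(f(d, b), join(b, b)), join(d, b, g(b), b, d, a))))  →  g(g(f(join(b, b, f(d, b)), join(a, b, b, d, d, g(b)))))
Order the arguments:  join(g(g(f(g(join(a, a, d, d)), join(a, b, f(d, b), g(a))))), g(g(f(join(b, b, f(d, b)), join(a, b, b, d, d, g(b))))))

Answer: join(g(g(f(g(join(a, a, d, d)), join(a, b, f(d, b), g(a))))), g(g(f(join(b, b, f(d, b)), join(a, b, b, d, d, g(b))))))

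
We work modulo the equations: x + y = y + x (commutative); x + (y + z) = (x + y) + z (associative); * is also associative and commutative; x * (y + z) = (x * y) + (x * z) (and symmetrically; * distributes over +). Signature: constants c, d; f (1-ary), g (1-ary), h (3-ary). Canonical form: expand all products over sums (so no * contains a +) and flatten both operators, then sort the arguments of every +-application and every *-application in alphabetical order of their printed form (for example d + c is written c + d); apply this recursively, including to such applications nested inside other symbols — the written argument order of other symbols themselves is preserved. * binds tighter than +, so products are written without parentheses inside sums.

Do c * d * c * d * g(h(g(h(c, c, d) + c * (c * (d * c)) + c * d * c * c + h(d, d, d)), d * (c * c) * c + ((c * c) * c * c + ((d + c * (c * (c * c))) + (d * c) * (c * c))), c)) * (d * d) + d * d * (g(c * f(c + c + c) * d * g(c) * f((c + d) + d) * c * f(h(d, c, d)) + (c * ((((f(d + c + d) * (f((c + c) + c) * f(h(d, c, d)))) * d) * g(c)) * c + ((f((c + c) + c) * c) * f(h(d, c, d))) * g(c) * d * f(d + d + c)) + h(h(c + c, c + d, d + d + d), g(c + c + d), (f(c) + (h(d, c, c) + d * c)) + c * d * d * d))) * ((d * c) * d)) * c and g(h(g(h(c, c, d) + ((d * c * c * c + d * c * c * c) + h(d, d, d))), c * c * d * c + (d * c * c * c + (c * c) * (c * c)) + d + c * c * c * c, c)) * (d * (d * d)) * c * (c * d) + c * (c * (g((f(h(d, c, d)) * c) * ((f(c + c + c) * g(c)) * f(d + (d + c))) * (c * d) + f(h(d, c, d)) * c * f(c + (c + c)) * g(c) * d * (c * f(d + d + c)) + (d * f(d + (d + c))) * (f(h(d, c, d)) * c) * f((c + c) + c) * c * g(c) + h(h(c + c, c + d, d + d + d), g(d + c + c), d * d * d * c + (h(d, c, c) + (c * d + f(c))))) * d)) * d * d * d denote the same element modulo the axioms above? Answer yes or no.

Left:  c * d * c * d * g(h(g(h(c, c, d) + c * (c * (d * c)) + c * d * c * c + h(d, d, d)), d * (c * c) * c + ((c * c) * c * c + ((d + c * (c * (c * c))) + (d * c) * (c * c))), c)) * (d * d) + d * d * (g(c * f(c + c + c) * d * g(c) * f((c + d) + d) * c * f(h(d, c, d)) + (c * ((((f(d + c + d) * (f((c + c) + c) * f(h(d, c, d)))) * d) * g(c)) * c + ((f((c + c) + c) * c) * f(h(d, c, d))) * g(c) * d * f(d + d + c)) + h(h(c + c, c + d, d + d + d), g(c + c + d), (f(c) + (h(d, c, c) + d * c)) + c * d * d * d))) * ((d * c) * d)) * c
  Distribute:  c * c * d * d * d * d * g(h(g(c * c * c * d + c * c * c * d + h(c, c, d) + h(d, d, d)), c * c * c * c + c * c * c * c + c * c * c * d + c * c * c * d + d, c)) + c * c * d * d * d * d * g(c * c * d * f(c + c + c) * f(c + d + d) * f(h(d, c, d)) * g(c) + c * c * d * f(c + c + c) * f(c + d + d) * f(h(d, c, d)) * g(c) + c * c * d * f(c + c + c) * f(c + d + d) * f(h(d, c, d)) * g(c) + h(h(c + c, c + d, d + d + d), g(c + c + d), c * d + c * d * d * d + f(c) + h(d, c, c)))
  Sort arguments:  c * c * d * d * d * d * g(c * c * d * f(c + c + c) * f(c + d + d) * f(h(d, c, d)) * g(c) + c * c * d * f(c + c + c) * f(c + d + d) * f(h(d, c, d)) * g(c) + c * c * d * f(c + c + c) * f(c + d + d) * f(h(d, c, d)) * g(c) + h(h(c + c, c + d, d + d + d), g(c + c + d), c * d + c * d * d * d + f(c) + h(d, c, c))) + c * c * d * d * d * d * g(h(g(c * c * c * d + c * c * c * d + h(c, c, d) + h(d, d, d)), c * c * c * c + c * c * c * c + c * c * c * d + c * c * c * d + d, c))
Right:  g(h(g(h(c, c, d) + ((d * c * c * c + d * c * c * c) + h(d, d, d))), c * c * d * c + (d * c * c * c + (c * c) * (c * c)) + d + c * c * c * c, c)) * (d * (d * d)) * c * (c * d) + c * (c * (g((f(h(d, c, d)) * c) * ((f(c + c + c) * g(c)) * f(d + (d + c))) * (c * d) + f(h(d, c, d)) * c * f(c + (c + c)) * g(c) * d * (c * f(d + d + c)) + (d * f(d + (d + c))) * (f(h(d, c, d)) * c) * f((c + c) + c) * c * g(c) + h(h(c + c, c + d, d + d + d), g(d + c + c), d * d * d * c + (h(d, c, c) + (c * d + f(c))))) * d)) * d * d * d
  Flatten:  c * c * d * d * d * d * g(h(g(c * c * c * d + c * c * c * d + h(c, c, d) + h(d, d, d)), c * c * c * c + c * c * c * c + c * c * c * d + c * c * c * d + d, c)) + c * c * d * d * d * d * g(c * c * d * f(c + c + c) * f(c + d + d) * f(h(d, c, d)) * g(c) + c * c * d * f(c + c + c) * f(c + d + d) * f(h(d, c, d)) * g(c) + c * c * d * f(c + c + c) * f(c + d + d) * f(h(d, c, d)) * g(c) + h(h(c + c, c + d, d + d + d), g(c + c + d), c * d + c * d * d * d + f(c) + h(d, c, c)))
  Order the arguments:  c * c * d * d * d * d * g(c * c * d * f(c + c + c) * f(c + d + d) * f(h(d, c, d)) * g(c) + c * c * d * f(c + c + c) * f(c + d + d) * f(h(d, c, d)) * g(c) + c * c * d * f(c + c + c) * f(c + d + d) * f(h(d, c, d)) * g(c) + h(h(c + c, c + d, d + d + d), g(c + c + d), c * d + c * d * d * d + f(c) + h(d, c, c))) + c * c * d * d * d * d * g(h(g(c * c * c * d + c * c * c * d + h(c, c, d) + h(d, d, d)), c * c * c * c + c * c * c * c + c * c * c * d + c * c * c * d + d, c))

Answer: yes — both canonical forms are c * c * d * d * d * d * g(c * c * d * f(c + c + c) * f(c + d + d) * f(h(d, c, d)) * g(c) + c * c * d * f(c + c + c) * f(c + d + d) * f(h(d, c, d)) * g(c) + c * c * d * f(c + c + c) * f(c + d + d) * f(h(d, c, d)) * g(c) + h(h(c + c, c + d, d + d + d), g(c + c + d), c * d + c * d * d * d + f(c) + h(d, c, c))) + c * c * d * d * d * d * g(h(g(c * c * c * d + c * c * c * d + h(c, c, d) + h(d, d, d)), c * c * c * c + c * c * c * c + c * c * c * d + c * c * c * d + d, c))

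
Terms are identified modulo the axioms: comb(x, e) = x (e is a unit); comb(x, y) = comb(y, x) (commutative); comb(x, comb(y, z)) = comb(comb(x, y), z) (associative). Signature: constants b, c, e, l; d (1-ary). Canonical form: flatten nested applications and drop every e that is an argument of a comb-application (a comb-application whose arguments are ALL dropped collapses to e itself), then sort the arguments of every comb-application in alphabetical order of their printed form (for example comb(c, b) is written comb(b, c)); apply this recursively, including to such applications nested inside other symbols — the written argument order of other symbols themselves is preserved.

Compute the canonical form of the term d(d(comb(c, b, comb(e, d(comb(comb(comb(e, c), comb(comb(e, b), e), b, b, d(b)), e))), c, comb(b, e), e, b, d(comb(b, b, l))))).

Descend into:  comb(c, b, comb(e, d(comb(comb(comb(e, c), comb(comb(e, b), e), b, b, d(b)), e))), c, comb(b, e), e, b, d(comb(b, b, l)))
Merge nested applications:  comb(c, b, e, d(comb(comb(comb(e, c), comb(comb(e, b), e), b, b, d(b)), e)), c, b, e, e, b, d(comb(b, b, l)))
Canonicalize subterm:  d(comb(comb(comb(e, c), comb(comb(e, b), e), b, b, d(b)), e))  →  d(comb(b, b, b, c, d(b)))
Unit:  drop e (×3)
Order the arguments:  comb(b, b, b, c, c, d(comb(b, b, b, c, d(b))), d(comb(b, b, l)))
Rebuild:  d(d(comb(b, b, b, c, c, d(comb(b, b, b, c, d(b))), d(comb(b, b, l)))))

Answer: d(d(comb(b, b, b, c, c, d(comb(b, b, b, c, d(b))), d(comb(b, b, l)))))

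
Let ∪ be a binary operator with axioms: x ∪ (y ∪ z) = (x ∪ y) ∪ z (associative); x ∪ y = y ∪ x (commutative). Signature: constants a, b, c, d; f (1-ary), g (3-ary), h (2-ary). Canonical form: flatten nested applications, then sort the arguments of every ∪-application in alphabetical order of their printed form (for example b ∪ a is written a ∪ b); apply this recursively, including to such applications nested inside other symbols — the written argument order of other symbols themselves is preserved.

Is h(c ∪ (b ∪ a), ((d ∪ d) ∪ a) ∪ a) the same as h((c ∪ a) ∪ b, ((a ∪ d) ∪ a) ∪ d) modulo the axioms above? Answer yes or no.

Answer: yes — both canonical forms are h(a ∪ b ∪ c, a ∪ a ∪ d ∪ d)

Derivation:
Left:  h(c ∪ (b ∪ a), ((d ∪ d) ∪ a) ∪ a)
  Descend into:  ((d ∪ d) ∪ a) ∪ a
  Flatten:  d ∪ d ∪ a ∪ a
  Order the arguments:  a ∪ a ∪ d ∪ d
  Put back:  h(a ∪ b ∪ c, a ∪ a ∪ d ∪ d)
Right:  h((c ∪ a) ∪ b, ((a ∪ d) ∪ a) ∪ d)
  Descend into:  ((a ∪ d) ∪ a) ∪ d
  Flatten:  a ∪ d ∪ a ∪ d
  Order the arguments:  a ∪ a ∪ d ∪ d
  Rebuild:  h(a ∪ b ∪ c, a ∪ a ∪ d ∪ d)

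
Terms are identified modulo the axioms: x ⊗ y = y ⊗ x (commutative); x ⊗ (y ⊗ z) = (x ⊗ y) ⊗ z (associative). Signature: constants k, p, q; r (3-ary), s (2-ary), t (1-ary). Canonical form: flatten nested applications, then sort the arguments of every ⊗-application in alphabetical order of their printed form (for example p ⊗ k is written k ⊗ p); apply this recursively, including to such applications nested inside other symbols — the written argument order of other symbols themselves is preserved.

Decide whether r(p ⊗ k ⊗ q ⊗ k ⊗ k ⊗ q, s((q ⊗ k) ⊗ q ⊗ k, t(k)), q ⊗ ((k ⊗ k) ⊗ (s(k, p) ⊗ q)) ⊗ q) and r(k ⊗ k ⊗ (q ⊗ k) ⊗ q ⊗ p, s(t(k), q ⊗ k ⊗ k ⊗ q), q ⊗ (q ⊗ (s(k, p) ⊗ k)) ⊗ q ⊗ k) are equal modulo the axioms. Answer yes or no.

Left:  r(p ⊗ k ⊗ q ⊗ k ⊗ k ⊗ q, s((q ⊗ k) ⊗ q ⊗ k, t(k)), q ⊗ ((k ⊗ k) ⊗ (s(k, p) ⊗ q)) ⊗ q)
  Descend into:  q ⊗ ((k ⊗ k) ⊗ (s(k, p) ⊗ q)) ⊗ q
  Merge nested applications:  q ⊗ k ⊗ k ⊗ s(k, p) ⊗ q ⊗ q
  Sort:  k ⊗ k ⊗ q ⊗ q ⊗ q ⊗ s(k, p)
  Reassemble:  r(k ⊗ k ⊗ k ⊗ p ⊗ q ⊗ q, s(k ⊗ k ⊗ q ⊗ q, t(k)), k ⊗ k ⊗ q ⊗ q ⊗ q ⊗ s(k, p))
Right:  r(k ⊗ k ⊗ (q ⊗ k) ⊗ q ⊗ p, s(t(k), q ⊗ k ⊗ k ⊗ q), q ⊗ (q ⊗ (s(k, p) ⊗ k)) ⊗ q ⊗ k)
  Work inside:  q ⊗ (q ⊗ (s(k, p) ⊗ k)) ⊗ q ⊗ k
  Flatten:  q ⊗ q ⊗ s(k, p) ⊗ k ⊗ q ⊗ k
  Sort:  k ⊗ k ⊗ q ⊗ q ⊗ q ⊗ s(k, p)
  Reassemble:  r(k ⊗ k ⊗ k ⊗ p ⊗ q ⊗ q, s(t(k), k ⊗ k ⊗ q ⊗ q), k ⊗ k ⊗ q ⊗ q ⊗ q ⊗ s(k, p))

Answer: no — r(k ⊗ k ⊗ k ⊗ p ⊗ q ⊗ q, s(k ⊗ k ⊗ q ⊗ q, t(k)), k ⊗ k ⊗ q ⊗ q ⊗ q ⊗ s(k, p)) vs r(k ⊗ k ⊗ k ⊗ p ⊗ q ⊗ q, s(t(k), k ⊗ k ⊗ q ⊗ q), k ⊗ k ⊗ q ⊗ q ⊗ q ⊗ s(k, p))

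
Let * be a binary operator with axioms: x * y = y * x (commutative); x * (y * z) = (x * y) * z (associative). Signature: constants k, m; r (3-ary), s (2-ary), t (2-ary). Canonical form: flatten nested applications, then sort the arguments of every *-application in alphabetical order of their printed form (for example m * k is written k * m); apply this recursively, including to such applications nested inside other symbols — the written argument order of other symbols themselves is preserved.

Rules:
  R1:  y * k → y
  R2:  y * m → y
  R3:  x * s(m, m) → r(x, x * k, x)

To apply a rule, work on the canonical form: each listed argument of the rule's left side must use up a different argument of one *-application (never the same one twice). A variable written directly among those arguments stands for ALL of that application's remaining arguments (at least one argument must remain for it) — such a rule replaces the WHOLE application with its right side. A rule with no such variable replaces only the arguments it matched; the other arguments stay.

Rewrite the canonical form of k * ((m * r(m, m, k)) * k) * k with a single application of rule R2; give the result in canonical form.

Canonical form:  k * k * k * m * r(m, m, k)
Match R2:  consume m;  y := k * k * k * r(m, m, k)
Every leftover argument binds to the variable; the entire application is replaced.
Result:  k * k * k * r(m, m, k)

Answer: k * k * k * r(m, m, k)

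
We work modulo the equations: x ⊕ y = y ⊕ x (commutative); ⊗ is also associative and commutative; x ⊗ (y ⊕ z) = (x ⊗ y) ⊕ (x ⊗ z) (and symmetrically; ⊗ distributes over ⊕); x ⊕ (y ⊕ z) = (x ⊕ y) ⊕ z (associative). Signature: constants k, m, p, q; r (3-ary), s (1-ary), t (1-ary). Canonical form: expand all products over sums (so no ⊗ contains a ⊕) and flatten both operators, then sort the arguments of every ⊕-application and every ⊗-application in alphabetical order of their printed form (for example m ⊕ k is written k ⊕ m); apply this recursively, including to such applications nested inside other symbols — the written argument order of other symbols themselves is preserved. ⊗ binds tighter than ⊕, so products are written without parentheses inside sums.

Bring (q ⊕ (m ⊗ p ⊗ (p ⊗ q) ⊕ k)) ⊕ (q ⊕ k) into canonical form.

Answer: k ⊕ k ⊕ m ⊗ p ⊗ p ⊗ q ⊕ q ⊕ q

Derivation:
Un-nest:  q ⊕ m ⊗ p ⊗ p ⊗ q ⊕ k ⊕ q ⊕ k
Sort:  k ⊕ k ⊕ m ⊗ p ⊗ p ⊗ q ⊕ q ⊕ q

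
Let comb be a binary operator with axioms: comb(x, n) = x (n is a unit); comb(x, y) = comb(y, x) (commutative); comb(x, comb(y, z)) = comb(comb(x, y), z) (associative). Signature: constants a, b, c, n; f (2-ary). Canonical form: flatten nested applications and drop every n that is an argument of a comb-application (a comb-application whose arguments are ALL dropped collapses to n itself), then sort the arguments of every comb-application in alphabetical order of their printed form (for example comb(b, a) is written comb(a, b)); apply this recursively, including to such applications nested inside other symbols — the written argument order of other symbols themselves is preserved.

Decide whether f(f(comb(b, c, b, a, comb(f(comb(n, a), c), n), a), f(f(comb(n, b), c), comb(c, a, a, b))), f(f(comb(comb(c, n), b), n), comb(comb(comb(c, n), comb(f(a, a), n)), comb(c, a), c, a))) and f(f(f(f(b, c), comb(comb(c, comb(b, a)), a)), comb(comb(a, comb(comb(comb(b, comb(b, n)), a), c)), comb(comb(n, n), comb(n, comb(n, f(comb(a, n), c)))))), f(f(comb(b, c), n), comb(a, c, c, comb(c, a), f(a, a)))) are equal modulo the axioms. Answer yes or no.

Answer: no — f(f(comb(a, a, b, b, c, f(a, c)), f(f(b, c), comb(a, a, b, c))), f(f(comb(b, c), n), comb(a, a, c, c, c, f(a, a)))) vs f(f(f(f(b, c), comb(a, a, b, c)), comb(a, a, b, b, c, f(a, c))), f(f(comb(b, c), n), comb(a, a, c, c, c, f(a, a))))

Derivation:
Left:  f(f(comb(b, c, b, a, comb(f(comb(n, a), c), n), a), f(f(comb(n, b), c), comb(c, a, a, b))), f(f(comb(comb(c, n), b), n), comb(comb(comb(c, n), comb(f(a, a), n)), comb(c, a), c, a)))
  Focus inside:  comb(comb(comb(c, n), comb(f(a, a), n)), comb(c, a), c, a)
  Flatten:  comb(c, n, f(a, a), n, c, a, c, a)
  Unit:  drop n (×2)
  Order the arguments:  comb(a, a, c, c, c, f(a, a))
  Reassemble:  f(f(comb(a, a, b, b, c, f(a, c)), f(f(b, c), comb(a, a, b, c))), f(f(comb(b, c), n), comb(a, a, c, c, c, f(a, a))))
Right:  f(f(f(f(b, c), comb(comb(c, comb(b, a)), a)), comb(comb(a, comb(comb(comb(b, comb(b, n)), a), c)), comb(comb(n, n), comb(n, comb(n, f(comb(a, n), c)))))), f(f(comb(b, c), n), comb(a, c, c, comb(c, a), f(a, a))))
  Focus inside:  comb(comb(a, comb(comb(comb(b, comb(b, n)), a), c)), comb(comb(n, n), comb(n, comb(n, f(comb(a, n), c)))))
  Flatten:  comb(a, b, b, n, a, c, n, n, n, n, f(comb(a, n), c))
  Simplify inside:  f(comb(a, n), c)  →  f(a, c)
  Drop the unit:  drop n (×5)
  Sort:  comb(a, a, b, b, c, f(a, c))
  Rebuild:  f(f(f(f(b, c), comb(a, a, b, c)), comb(a, a, b, b, c, f(a, c))), f(f(comb(b, c), n), comb(a, a, c, c, c, f(a, a))))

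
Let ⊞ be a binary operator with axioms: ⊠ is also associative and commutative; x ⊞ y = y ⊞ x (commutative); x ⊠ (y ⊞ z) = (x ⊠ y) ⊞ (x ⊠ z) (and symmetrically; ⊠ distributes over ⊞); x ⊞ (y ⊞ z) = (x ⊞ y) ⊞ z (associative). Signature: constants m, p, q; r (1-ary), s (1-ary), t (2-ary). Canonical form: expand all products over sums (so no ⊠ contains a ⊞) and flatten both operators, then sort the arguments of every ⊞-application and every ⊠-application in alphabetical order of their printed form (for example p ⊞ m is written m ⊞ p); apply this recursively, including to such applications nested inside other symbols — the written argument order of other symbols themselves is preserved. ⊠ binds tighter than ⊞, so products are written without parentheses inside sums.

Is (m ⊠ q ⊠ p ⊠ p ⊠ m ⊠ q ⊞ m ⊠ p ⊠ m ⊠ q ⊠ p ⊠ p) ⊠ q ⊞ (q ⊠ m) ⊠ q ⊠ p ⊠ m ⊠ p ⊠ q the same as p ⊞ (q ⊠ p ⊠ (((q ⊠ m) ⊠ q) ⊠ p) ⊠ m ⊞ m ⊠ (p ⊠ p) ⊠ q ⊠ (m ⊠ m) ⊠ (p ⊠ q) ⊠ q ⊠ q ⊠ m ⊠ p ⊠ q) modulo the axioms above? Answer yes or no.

Left:  (m ⊠ q ⊠ p ⊠ p ⊠ m ⊠ q ⊞ m ⊠ p ⊠ m ⊠ q ⊠ p ⊠ p) ⊠ q ⊞ (q ⊠ m) ⊠ q ⊠ p ⊠ m ⊠ p ⊠ q
  Distribute:  m ⊠ m ⊠ p ⊠ p ⊠ q ⊠ q ⊠ q ⊞ m ⊠ m ⊠ p ⊠ p ⊠ p ⊠ q ⊠ q ⊞ m ⊠ m ⊠ p ⊠ p ⊠ q ⊠ q ⊠ q
  Sort:  m ⊠ m ⊠ p ⊠ p ⊠ p ⊠ q ⊠ q ⊞ m ⊠ m ⊠ p ⊠ p ⊠ q ⊠ q ⊠ q ⊞ m ⊠ m ⊠ p ⊠ p ⊠ q ⊠ q ⊠ q
Right:  p ⊞ (q ⊠ p ⊠ (((q ⊠ m) ⊠ q) ⊠ p) ⊠ m ⊞ m ⊠ (p ⊠ p) ⊠ q ⊠ (m ⊠ m) ⊠ (p ⊠ q) ⊠ q ⊠ q ⊠ m ⊠ p ⊠ q)
  Un-nest:  p ⊞ m ⊠ m ⊠ p ⊠ p ⊠ q ⊠ q ⊠ q ⊞ m ⊠ m ⊠ m ⊠ m ⊠ p ⊠ p ⊠ p ⊠ p ⊠ q ⊠ q ⊠ q ⊠ q ⊠ q
  Sort:  m ⊠ m ⊠ m ⊠ m ⊠ p ⊠ p ⊠ p ⊠ p ⊠ q ⊠ q ⊠ q ⊠ q ⊠ q ⊞ m ⊠ m ⊠ p ⊠ p ⊠ q ⊠ q ⊠ q ⊞ p

Answer: no — m ⊠ m ⊠ p ⊠ p ⊠ p ⊠ q ⊠ q ⊞ m ⊠ m ⊠ p ⊠ p ⊠ q ⊠ q ⊠ q ⊞ m ⊠ m ⊠ p ⊠ p ⊠ q ⊠ q ⊠ q vs m ⊠ m ⊠ m ⊠ m ⊠ p ⊠ p ⊠ p ⊠ p ⊠ q ⊠ q ⊠ q ⊠ q ⊠ q ⊞ m ⊠ m ⊠ p ⊠ p ⊠ q ⊠ q ⊠ q ⊞ p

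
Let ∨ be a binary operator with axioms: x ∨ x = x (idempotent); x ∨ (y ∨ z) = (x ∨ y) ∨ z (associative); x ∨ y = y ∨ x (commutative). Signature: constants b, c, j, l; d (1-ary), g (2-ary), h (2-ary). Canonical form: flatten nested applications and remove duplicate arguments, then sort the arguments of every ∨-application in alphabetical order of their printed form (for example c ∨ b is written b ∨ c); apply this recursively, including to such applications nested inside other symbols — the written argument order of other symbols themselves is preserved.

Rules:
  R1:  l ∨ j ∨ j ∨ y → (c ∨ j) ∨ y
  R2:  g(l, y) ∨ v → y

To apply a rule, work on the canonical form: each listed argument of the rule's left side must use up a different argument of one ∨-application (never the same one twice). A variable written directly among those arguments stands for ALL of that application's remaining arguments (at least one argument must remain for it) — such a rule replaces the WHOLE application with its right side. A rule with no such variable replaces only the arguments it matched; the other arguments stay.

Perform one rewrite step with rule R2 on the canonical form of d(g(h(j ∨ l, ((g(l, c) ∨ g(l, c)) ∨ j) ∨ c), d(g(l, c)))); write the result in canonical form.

Answer: d(g(h(j ∨ l, c), d(g(l, c))))

Derivation:
Canonical form:  d(g(h(j ∨ l, c ∨ g(l, c) ∨ j), d(g(l, c))))
Match R2:  consume g(l, c);  v := c ∨ j, y := c
Every leftover argument binds to the variable; the entire application is replaced.
Giving:  d(g(h(j ∨ l, c), d(g(l, c))))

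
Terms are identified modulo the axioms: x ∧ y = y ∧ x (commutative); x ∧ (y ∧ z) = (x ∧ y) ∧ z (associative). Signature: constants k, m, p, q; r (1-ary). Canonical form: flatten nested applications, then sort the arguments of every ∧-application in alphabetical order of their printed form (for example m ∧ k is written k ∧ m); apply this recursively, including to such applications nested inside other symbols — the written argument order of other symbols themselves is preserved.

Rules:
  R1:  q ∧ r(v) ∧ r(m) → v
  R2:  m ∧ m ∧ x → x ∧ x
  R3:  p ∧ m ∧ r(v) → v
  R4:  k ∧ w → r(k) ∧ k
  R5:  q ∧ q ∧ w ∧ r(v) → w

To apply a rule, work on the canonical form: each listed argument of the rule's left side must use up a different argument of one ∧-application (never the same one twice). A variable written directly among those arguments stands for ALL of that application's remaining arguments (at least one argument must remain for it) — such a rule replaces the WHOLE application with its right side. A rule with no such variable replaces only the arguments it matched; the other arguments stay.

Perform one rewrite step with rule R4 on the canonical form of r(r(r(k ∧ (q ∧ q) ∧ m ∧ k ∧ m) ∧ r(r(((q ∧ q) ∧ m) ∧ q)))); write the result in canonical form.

Canonical form:  r(r(r(k ∧ k ∧ m ∧ m ∧ q ∧ q) ∧ r(r(m ∧ q ∧ q ∧ q))))
Match R4:  consume k;  w := k ∧ m ∧ m ∧ q ∧ q
Every leftover argument binds to the variable; the entire application is replaced.
New term:  r(r(r(k ∧ r(k)) ∧ r(r(m ∧ q ∧ q ∧ q))))

Answer: r(r(r(k ∧ r(k)) ∧ r(r(m ∧ q ∧ q ∧ q))))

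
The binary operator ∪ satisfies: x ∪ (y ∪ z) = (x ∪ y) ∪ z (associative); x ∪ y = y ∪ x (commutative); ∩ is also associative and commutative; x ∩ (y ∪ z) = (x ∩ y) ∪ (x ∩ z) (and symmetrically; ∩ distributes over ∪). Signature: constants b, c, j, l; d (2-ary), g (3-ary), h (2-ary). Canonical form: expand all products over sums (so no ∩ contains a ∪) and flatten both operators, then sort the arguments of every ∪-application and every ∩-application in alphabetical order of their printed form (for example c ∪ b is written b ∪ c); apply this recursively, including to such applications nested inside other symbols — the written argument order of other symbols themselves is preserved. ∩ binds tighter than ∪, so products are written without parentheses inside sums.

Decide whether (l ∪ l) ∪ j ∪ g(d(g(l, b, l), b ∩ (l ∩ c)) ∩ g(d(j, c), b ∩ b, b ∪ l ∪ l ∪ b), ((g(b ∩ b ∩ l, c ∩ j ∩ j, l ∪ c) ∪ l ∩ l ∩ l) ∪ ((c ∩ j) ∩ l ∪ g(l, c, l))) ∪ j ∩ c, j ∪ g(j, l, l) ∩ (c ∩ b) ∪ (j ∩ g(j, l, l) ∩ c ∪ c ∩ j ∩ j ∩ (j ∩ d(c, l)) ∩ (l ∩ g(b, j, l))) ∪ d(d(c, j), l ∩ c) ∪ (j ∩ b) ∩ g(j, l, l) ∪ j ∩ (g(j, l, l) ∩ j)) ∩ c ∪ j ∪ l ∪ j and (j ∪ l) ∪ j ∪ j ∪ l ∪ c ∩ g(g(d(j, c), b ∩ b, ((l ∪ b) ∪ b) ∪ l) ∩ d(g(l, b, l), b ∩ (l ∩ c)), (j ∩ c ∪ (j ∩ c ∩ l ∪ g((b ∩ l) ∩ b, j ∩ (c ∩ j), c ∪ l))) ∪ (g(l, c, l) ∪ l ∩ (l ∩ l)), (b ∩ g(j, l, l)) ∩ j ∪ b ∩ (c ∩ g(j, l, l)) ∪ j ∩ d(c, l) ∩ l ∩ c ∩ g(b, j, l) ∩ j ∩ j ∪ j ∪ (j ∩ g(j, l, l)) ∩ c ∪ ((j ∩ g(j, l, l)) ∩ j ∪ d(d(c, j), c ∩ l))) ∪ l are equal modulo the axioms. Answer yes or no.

Answer: yes — both canonical forms are c ∩ g(d(g(l, b, l), b ∩ c ∩ l) ∩ g(d(j, c), b ∩ b, b ∪ b ∪ l ∪ l), c ∩ j ∪ c ∩ j ∩ l ∪ g(b ∩ b ∩ l, c ∩ j ∩ j, c ∪ l) ∪ g(l, c, l) ∪ l ∩ l ∩ l, b ∩ c ∩ g(j, l, l) ∪ b ∩ g(j, l, l) ∩ j ∪ c ∩ d(c, l) ∩ g(b, j, l) ∩ j ∩ j ∩ j ∩ l ∪ c ∩ g(j, l, l) ∩ j ∪ d(d(c, j), c ∩ l) ∪ g(j, l, l) ∩ j ∩ j ∪ j) ∪ j ∪ j ∪ j ∪ l ∪ l ∪ l

Derivation:
Left:  (l ∪ l) ∪ j ∪ g(d(g(l, b, l), b ∩ (l ∩ c)) ∩ g(d(j, c), b ∩ b, b ∪ l ∪ l ∪ b), ((g(b ∩ b ∩ l, c ∩ j ∩ j, l ∪ c) ∪ l ∩ l ∩ l) ∪ ((c ∩ j) ∩ l ∪ g(l, c, l))) ∪ j ∩ c, j ∪ g(j, l, l) ∩ (c ∩ b) ∪ (j ∩ g(j, l, l) ∩ c ∪ c ∩ j ∩ j ∩ (j ∩ d(c, l)) ∩ (l ∩ g(b, j, l))) ∪ d(d(c, j), l ∩ c) ∪ (j ∩ b) ∩ g(j, l, l) ∪ j ∩ (g(j, l, l) ∩ j)) ∩ c ∪ j ∪ l ∪ j
  Merge nested applications:  l ∪ l ∪ j ∪ c ∩ g(d(g(l, b, l), b ∩ c ∩ l) ∩ g(d(j, c), b ∩ b, b ∪ b ∪ l ∪ l), c ∩ j ∪ c ∩ j ∩ l ∪ g(b ∩ b ∩ l, c ∩ j ∩ j, c ∪ l) ∪ g(l, c, l) ∪ l ∩ l ∩ l, b ∩ c ∩ g(j, l, l) ∪ b ∩ g(j, l, l) ∩ j ∪ c ∩ d(c, l) ∩ g(b, j, l) ∩ j ∩ j ∩ j ∩ l ∪ c ∩ g(j, l, l) ∩ j ∪ d(d(c, j), c ∩ l) ∪ g(j, l, l) ∩ j ∩ j ∪ j) ∪ j ∪ l ∪ j
  Sort arguments:  c ∩ g(d(g(l, b, l), b ∩ c ∩ l) ∩ g(d(j, c), b ∩ b, b ∪ b ∪ l ∪ l), c ∩ j ∪ c ∩ j ∩ l ∪ g(b ∩ b ∩ l, c ∩ j ∩ j, c ∪ l) ∪ g(l, c, l) ∪ l ∩ l ∩ l, b ∩ c ∩ g(j, l, l) ∪ b ∩ g(j, l, l) ∩ j ∪ c ∩ d(c, l) ∩ g(b, j, l) ∩ j ∩ j ∩ j ∩ l ∪ c ∩ g(j, l, l) ∩ j ∪ d(d(c, j), c ∩ l) ∪ g(j, l, l) ∩ j ∩ j ∪ j) ∪ j ∪ j ∪ j ∪ l ∪ l ∪ l
Right:  (j ∪ l) ∪ j ∪ j ∪ l ∪ c ∩ g(g(d(j, c), b ∩ b, ((l ∪ b) ∪ b) ∪ l) ∩ d(g(l, b, l), b ∩ (l ∩ c)), (j ∩ c ∪ (j ∩ c ∩ l ∪ g((b ∩ l) ∩ b, j ∩ (c ∩ j), c ∪ l))) ∪ (g(l, c, l) ∪ l ∩ (l ∩ l)), (b ∩ g(j, l, l)) ∩ j ∪ b ∩ (c ∩ g(j, l, l)) ∪ j ∩ d(c, l) ∩ l ∩ c ∩ g(b, j, l) ∩ j ∩ j ∪ j ∪ (j ∩ g(j, l, l)) ∩ c ∪ ((j ∩ g(j, l, l)) ∩ j ∪ d(d(c, j), c ∩ l))) ∪ l
  Flatten:  j ∪ l ∪ j ∪ j ∪ l ∪ c ∩ g(d(g(l, b, l), b ∩ c ∩ l) ∩ g(d(j, c), b ∩ b, b ∪ b ∪ l ∪ l), c ∩ j ∪ c ∩ j ∩ l ∪ g(b ∩ b ∩ l, c ∩ j ∩ j, c ∪ l) ∪ g(l, c, l) ∪ l ∩ l ∩ l, b ∩ c ∩ g(j, l, l) ∪ b ∩ g(j, l, l) ∩ j ∪ c ∩ d(c, l) ∩ g(b, j, l) ∩ j ∩ j ∩ j ∩ l ∪ c ∩ g(j, l, l) ∩ j ∪ d(d(c, j), c ∩ l) ∪ g(j, l, l) ∩ j ∩ j ∪ j) ∪ l
  Sort arguments:  c ∩ g(d(g(l, b, l), b ∩ c ∩ l) ∩ g(d(j, c), b ∩ b, b ∪ b ∪ l ∪ l), c ∩ j ∪ c ∩ j ∩ l ∪ g(b ∩ b ∩ l, c ∩ j ∩ j, c ∪ l) ∪ g(l, c, l) ∪ l ∩ l ∩ l, b ∩ c ∩ g(j, l, l) ∪ b ∩ g(j, l, l) ∩ j ∪ c ∩ d(c, l) ∩ g(b, j, l) ∩ j ∩ j ∩ j ∩ l ∪ c ∩ g(j, l, l) ∩ j ∪ d(d(c, j), c ∩ l) ∪ g(j, l, l) ∩ j ∩ j ∪ j) ∪ j ∪ j ∪ j ∪ l ∪ l ∪ l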